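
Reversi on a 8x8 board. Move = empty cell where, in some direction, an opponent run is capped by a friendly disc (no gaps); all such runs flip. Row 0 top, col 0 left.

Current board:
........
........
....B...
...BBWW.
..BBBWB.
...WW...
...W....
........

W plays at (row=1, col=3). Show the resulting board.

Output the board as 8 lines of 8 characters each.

Answer: ........
...W....
....W...
...BBWW.
..BBBWB.
...WW...
...W....
........

Derivation:
Place W at (1,3); scan 8 dirs for brackets.
Dir NW: first cell '.' (not opp) -> no flip
Dir N: first cell '.' (not opp) -> no flip
Dir NE: first cell '.' (not opp) -> no flip
Dir W: first cell '.' (not opp) -> no flip
Dir E: first cell '.' (not opp) -> no flip
Dir SW: first cell '.' (not opp) -> no flip
Dir S: first cell '.' (not opp) -> no flip
Dir SE: opp run (2,4) capped by W -> flip
All flips: (2,4)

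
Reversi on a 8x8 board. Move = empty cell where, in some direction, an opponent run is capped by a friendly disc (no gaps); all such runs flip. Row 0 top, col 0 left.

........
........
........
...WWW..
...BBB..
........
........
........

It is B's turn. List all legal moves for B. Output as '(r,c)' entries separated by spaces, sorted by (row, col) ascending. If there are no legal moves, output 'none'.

(2,2): flips 1 -> legal
(2,3): flips 2 -> legal
(2,4): flips 1 -> legal
(2,5): flips 2 -> legal
(2,6): flips 1 -> legal
(3,2): no bracket -> illegal
(3,6): no bracket -> illegal
(4,2): no bracket -> illegal
(4,6): no bracket -> illegal

Answer: (2,2) (2,3) (2,4) (2,5) (2,6)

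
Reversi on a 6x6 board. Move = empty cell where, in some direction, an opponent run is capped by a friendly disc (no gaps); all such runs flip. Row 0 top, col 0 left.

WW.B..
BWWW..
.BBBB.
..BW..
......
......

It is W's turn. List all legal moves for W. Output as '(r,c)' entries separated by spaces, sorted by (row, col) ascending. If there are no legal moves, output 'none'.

Answer: (1,5) (2,0) (3,0) (3,1) (3,4) (3,5) (4,2)

Derivation:
(0,2): no bracket -> illegal
(0,4): no bracket -> illegal
(1,4): no bracket -> illegal
(1,5): flips 1 -> legal
(2,0): flips 1 -> legal
(2,5): no bracket -> illegal
(3,0): flips 1 -> legal
(3,1): flips 3 -> legal
(3,4): flips 1 -> legal
(3,5): flips 1 -> legal
(4,1): no bracket -> illegal
(4,2): flips 2 -> legal
(4,3): no bracket -> illegal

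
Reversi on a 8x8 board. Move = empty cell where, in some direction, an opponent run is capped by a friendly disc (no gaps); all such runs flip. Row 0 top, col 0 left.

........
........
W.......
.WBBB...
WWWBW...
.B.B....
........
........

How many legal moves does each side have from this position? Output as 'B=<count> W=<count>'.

Answer: B=8 W=8

Derivation:
-- B to move --
(1,0): no bracket -> illegal
(1,1): no bracket -> illegal
(2,1): flips 2 -> legal
(2,2): no bracket -> illegal
(3,0): flips 1 -> legal
(3,5): flips 1 -> legal
(4,5): flips 1 -> legal
(5,0): flips 1 -> legal
(5,2): flips 1 -> legal
(5,4): flips 1 -> legal
(5,5): flips 1 -> legal
B mobility = 8
-- W to move --
(2,1): no bracket -> illegal
(2,2): flips 2 -> legal
(2,3): flips 1 -> legal
(2,4): flips 2 -> legal
(2,5): no bracket -> illegal
(3,5): flips 3 -> legal
(4,5): no bracket -> illegal
(5,0): no bracket -> illegal
(5,2): no bracket -> illegal
(5,4): no bracket -> illegal
(6,0): flips 1 -> legal
(6,1): flips 1 -> legal
(6,2): flips 2 -> legal
(6,3): no bracket -> illegal
(6,4): flips 1 -> legal
W mobility = 8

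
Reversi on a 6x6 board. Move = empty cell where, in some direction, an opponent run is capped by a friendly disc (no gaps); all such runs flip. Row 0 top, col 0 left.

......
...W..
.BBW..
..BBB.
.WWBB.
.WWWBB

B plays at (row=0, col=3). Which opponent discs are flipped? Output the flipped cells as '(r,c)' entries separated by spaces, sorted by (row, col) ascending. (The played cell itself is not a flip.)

Dir NW: edge -> no flip
Dir N: edge -> no flip
Dir NE: edge -> no flip
Dir W: first cell '.' (not opp) -> no flip
Dir E: first cell '.' (not opp) -> no flip
Dir SW: first cell '.' (not opp) -> no flip
Dir S: opp run (1,3) (2,3) capped by B -> flip
Dir SE: first cell '.' (not opp) -> no flip

Answer: (1,3) (2,3)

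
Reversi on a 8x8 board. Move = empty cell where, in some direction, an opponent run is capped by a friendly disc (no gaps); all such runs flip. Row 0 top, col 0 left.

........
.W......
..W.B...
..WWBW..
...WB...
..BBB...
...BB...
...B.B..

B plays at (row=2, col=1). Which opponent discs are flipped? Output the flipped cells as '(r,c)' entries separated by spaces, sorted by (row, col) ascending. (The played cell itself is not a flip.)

Dir NW: first cell '.' (not opp) -> no flip
Dir N: opp run (1,1), next='.' -> no flip
Dir NE: first cell '.' (not opp) -> no flip
Dir W: first cell '.' (not opp) -> no flip
Dir E: opp run (2,2), next='.' -> no flip
Dir SW: first cell '.' (not opp) -> no flip
Dir S: first cell '.' (not opp) -> no flip
Dir SE: opp run (3,2) (4,3) capped by B -> flip

Answer: (3,2) (4,3)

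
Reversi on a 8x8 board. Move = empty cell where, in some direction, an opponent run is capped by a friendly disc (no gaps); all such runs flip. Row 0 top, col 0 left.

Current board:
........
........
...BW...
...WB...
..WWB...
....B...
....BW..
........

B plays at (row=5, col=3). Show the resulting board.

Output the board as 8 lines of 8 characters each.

Answer: ........
........
...BW...
...BB...
..WBB...
...BB...
....BW..
........

Derivation:
Place B at (5,3); scan 8 dirs for brackets.
Dir NW: opp run (4,2), next='.' -> no flip
Dir N: opp run (4,3) (3,3) capped by B -> flip
Dir NE: first cell 'B' (not opp) -> no flip
Dir W: first cell '.' (not opp) -> no flip
Dir E: first cell 'B' (not opp) -> no flip
Dir SW: first cell '.' (not opp) -> no flip
Dir S: first cell '.' (not opp) -> no flip
Dir SE: first cell 'B' (not opp) -> no flip
All flips: (3,3) (4,3)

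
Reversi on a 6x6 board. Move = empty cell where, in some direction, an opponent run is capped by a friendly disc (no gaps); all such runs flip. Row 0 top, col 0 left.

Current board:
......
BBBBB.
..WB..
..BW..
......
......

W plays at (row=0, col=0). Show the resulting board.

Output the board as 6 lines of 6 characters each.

Answer: W.....
BWBBB.
..WB..
..BW..
......
......

Derivation:
Place W at (0,0); scan 8 dirs for brackets.
Dir NW: edge -> no flip
Dir N: edge -> no flip
Dir NE: edge -> no flip
Dir W: edge -> no flip
Dir E: first cell '.' (not opp) -> no flip
Dir SW: edge -> no flip
Dir S: opp run (1,0), next='.' -> no flip
Dir SE: opp run (1,1) capped by W -> flip
All flips: (1,1)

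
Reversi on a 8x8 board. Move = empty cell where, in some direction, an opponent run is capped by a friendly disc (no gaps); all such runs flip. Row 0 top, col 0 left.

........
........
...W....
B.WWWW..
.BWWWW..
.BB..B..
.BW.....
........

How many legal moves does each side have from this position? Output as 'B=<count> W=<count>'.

-- B to move --
(1,2): no bracket -> illegal
(1,3): no bracket -> illegal
(1,4): flips 2 -> legal
(2,1): no bracket -> illegal
(2,2): flips 4 -> legal
(2,4): flips 2 -> legal
(2,5): flips 4 -> legal
(2,6): no bracket -> illegal
(3,1): no bracket -> illegal
(3,6): no bracket -> illegal
(4,6): flips 4 -> legal
(5,3): no bracket -> illegal
(5,4): no bracket -> illegal
(5,6): no bracket -> illegal
(6,3): flips 1 -> legal
(7,1): no bracket -> illegal
(7,2): flips 1 -> legal
(7,3): flips 1 -> legal
B mobility = 8
-- W to move --
(2,0): no bracket -> illegal
(2,1): no bracket -> illegal
(3,1): no bracket -> illegal
(4,0): flips 2 -> legal
(4,6): no bracket -> illegal
(5,0): flips 1 -> legal
(5,3): no bracket -> illegal
(5,4): no bracket -> illegal
(5,6): no bracket -> illegal
(6,0): flips 2 -> legal
(6,3): no bracket -> illegal
(6,4): no bracket -> illegal
(6,5): flips 1 -> legal
(6,6): flips 1 -> legal
(7,0): flips 2 -> legal
(7,1): no bracket -> illegal
(7,2): no bracket -> illegal
W mobility = 6

Answer: B=8 W=6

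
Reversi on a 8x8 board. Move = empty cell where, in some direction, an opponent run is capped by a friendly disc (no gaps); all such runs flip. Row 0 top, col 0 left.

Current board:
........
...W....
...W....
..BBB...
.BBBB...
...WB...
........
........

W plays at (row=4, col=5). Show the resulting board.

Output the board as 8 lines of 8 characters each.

Place W at (4,5); scan 8 dirs for brackets.
Dir NW: opp run (3,4) capped by W -> flip
Dir N: first cell '.' (not opp) -> no flip
Dir NE: first cell '.' (not opp) -> no flip
Dir W: opp run (4,4) (4,3) (4,2) (4,1), next='.' -> no flip
Dir E: first cell '.' (not opp) -> no flip
Dir SW: opp run (5,4), next='.' -> no flip
Dir S: first cell '.' (not opp) -> no flip
Dir SE: first cell '.' (not opp) -> no flip
All flips: (3,4)

Answer: ........
...W....
...W....
..BBW...
.BBBBW..
...WB...
........
........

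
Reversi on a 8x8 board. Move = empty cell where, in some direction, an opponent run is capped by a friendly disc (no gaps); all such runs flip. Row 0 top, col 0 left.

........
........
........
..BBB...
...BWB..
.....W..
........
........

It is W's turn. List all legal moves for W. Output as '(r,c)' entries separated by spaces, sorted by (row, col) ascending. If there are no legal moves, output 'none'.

Answer: (2,2) (2,4) (3,5) (4,2) (4,6)

Derivation:
(2,1): no bracket -> illegal
(2,2): flips 1 -> legal
(2,3): no bracket -> illegal
(2,4): flips 1 -> legal
(2,5): no bracket -> illegal
(3,1): no bracket -> illegal
(3,5): flips 1 -> legal
(3,6): no bracket -> illegal
(4,1): no bracket -> illegal
(4,2): flips 1 -> legal
(4,6): flips 1 -> legal
(5,2): no bracket -> illegal
(5,3): no bracket -> illegal
(5,4): no bracket -> illegal
(5,6): no bracket -> illegal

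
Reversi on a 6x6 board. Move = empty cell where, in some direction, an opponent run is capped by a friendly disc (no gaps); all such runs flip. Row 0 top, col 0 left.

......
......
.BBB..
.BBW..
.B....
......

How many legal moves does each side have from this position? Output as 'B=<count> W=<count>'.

Answer: B=3 W=3

Derivation:
-- B to move --
(2,4): no bracket -> illegal
(3,4): flips 1 -> legal
(4,2): no bracket -> illegal
(4,3): flips 1 -> legal
(4,4): flips 1 -> legal
B mobility = 3
-- W to move --
(1,0): no bracket -> illegal
(1,1): flips 1 -> legal
(1,2): no bracket -> illegal
(1,3): flips 1 -> legal
(1,4): no bracket -> illegal
(2,0): no bracket -> illegal
(2,4): no bracket -> illegal
(3,0): flips 2 -> legal
(3,4): no bracket -> illegal
(4,0): no bracket -> illegal
(4,2): no bracket -> illegal
(4,3): no bracket -> illegal
(5,0): no bracket -> illegal
(5,1): no bracket -> illegal
(5,2): no bracket -> illegal
W mobility = 3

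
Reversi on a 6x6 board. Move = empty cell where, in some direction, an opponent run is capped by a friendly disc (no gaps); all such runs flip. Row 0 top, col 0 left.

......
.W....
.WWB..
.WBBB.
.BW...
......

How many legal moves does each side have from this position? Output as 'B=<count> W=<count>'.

-- B to move --
(0,0): flips 2 -> legal
(0,1): flips 3 -> legal
(0,2): no bracket -> illegal
(1,0): flips 1 -> legal
(1,2): flips 1 -> legal
(1,3): no bracket -> illegal
(2,0): flips 2 -> legal
(3,0): flips 1 -> legal
(4,0): no bracket -> illegal
(4,3): flips 1 -> legal
(5,1): flips 1 -> legal
(5,2): flips 1 -> legal
(5,3): no bracket -> illegal
B mobility = 9
-- W to move --
(1,2): no bracket -> illegal
(1,3): no bracket -> illegal
(1,4): no bracket -> illegal
(2,4): flips 2 -> legal
(2,5): no bracket -> illegal
(3,0): no bracket -> illegal
(3,5): flips 3 -> legal
(4,0): flips 1 -> legal
(4,3): flips 1 -> legal
(4,4): flips 1 -> legal
(4,5): no bracket -> illegal
(5,0): no bracket -> illegal
(5,1): flips 1 -> legal
(5,2): no bracket -> illegal
W mobility = 6

Answer: B=9 W=6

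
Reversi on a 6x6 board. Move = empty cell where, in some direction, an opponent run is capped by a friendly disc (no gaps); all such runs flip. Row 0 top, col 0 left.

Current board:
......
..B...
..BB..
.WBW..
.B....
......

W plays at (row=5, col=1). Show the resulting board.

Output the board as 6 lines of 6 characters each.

Answer: ......
..B...
..BB..
.WBW..
.W....
.W....

Derivation:
Place W at (5,1); scan 8 dirs for brackets.
Dir NW: first cell '.' (not opp) -> no flip
Dir N: opp run (4,1) capped by W -> flip
Dir NE: first cell '.' (not opp) -> no flip
Dir W: first cell '.' (not opp) -> no flip
Dir E: first cell '.' (not opp) -> no flip
Dir SW: edge -> no flip
Dir S: edge -> no flip
Dir SE: edge -> no flip
All flips: (4,1)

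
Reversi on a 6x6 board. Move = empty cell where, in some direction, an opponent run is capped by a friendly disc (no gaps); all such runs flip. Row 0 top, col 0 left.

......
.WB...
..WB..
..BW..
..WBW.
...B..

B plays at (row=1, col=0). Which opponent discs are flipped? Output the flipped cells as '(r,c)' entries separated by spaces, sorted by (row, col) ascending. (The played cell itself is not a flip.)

Dir NW: edge -> no flip
Dir N: first cell '.' (not opp) -> no flip
Dir NE: first cell '.' (not opp) -> no flip
Dir W: edge -> no flip
Dir E: opp run (1,1) capped by B -> flip
Dir SW: edge -> no flip
Dir S: first cell '.' (not opp) -> no flip
Dir SE: first cell '.' (not opp) -> no flip

Answer: (1,1)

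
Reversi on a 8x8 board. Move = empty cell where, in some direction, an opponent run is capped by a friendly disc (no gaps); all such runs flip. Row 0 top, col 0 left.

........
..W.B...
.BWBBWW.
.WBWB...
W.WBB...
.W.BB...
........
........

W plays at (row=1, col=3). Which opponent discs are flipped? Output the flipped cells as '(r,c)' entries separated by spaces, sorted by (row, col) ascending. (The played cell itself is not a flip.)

Dir NW: first cell '.' (not opp) -> no flip
Dir N: first cell '.' (not opp) -> no flip
Dir NE: first cell '.' (not opp) -> no flip
Dir W: first cell 'W' (not opp) -> no flip
Dir E: opp run (1,4), next='.' -> no flip
Dir SW: first cell 'W' (not opp) -> no flip
Dir S: opp run (2,3) capped by W -> flip
Dir SE: opp run (2,4), next='.' -> no flip

Answer: (2,3)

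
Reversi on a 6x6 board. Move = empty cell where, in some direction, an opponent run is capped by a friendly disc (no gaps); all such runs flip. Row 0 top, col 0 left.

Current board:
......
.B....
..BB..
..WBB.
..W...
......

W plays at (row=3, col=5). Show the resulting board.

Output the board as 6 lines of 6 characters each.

Place W at (3,5); scan 8 dirs for brackets.
Dir NW: first cell '.' (not opp) -> no flip
Dir N: first cell '.' (not opp) -> no flip
Dir NE: edge -> no flip
Dir W: opp run (3,4) (3,3) capped by W -> flip
Dir E: edge -> no flip
Dir SW: first cell '.' (not opp) -> no flip
Dir S: first cell '.' (not opp) -> no flip
Dir SE: edge -> no flip
All flips: (3,3) (3,4)

Answer: ......
.B....
..BB..
..WWWW
..W...
......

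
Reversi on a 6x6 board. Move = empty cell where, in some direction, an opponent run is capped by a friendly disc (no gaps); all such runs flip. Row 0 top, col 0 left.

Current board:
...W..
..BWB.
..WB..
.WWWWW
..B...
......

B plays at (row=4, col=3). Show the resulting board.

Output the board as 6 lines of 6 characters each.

Answer: ...W..
..BWB.
..WB..
.WWBWW
..BB..
......

Derivation:
Place B at (4,3); scan 8 dirs for brackets.
Dir NW: opp run (3,2), next='.' -> no flip
Dir N: opp run (3,3) capped by B -> flip
Dir NE: opp run (3,4), next='.' -> no flip
Dir W: first cell 'B' (not opp) -> no flip
Dir E: first cell '.' (not opp) -> no flip
Dir SW: first cell '.' (not opp) -> no flip
Dir S: first cell '.' (not opp) -> no flip
Dir SE: first cell '.' (not opp) -> no flip
All flips: (3,3)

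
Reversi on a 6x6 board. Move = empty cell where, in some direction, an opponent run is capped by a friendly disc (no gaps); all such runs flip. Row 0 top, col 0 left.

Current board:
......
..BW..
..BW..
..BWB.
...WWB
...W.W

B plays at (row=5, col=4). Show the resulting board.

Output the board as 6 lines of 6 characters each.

Answer: ......
..BW..
..BW..
..BWB.
...BBB
...WBW

Derivation:
Place B at (5,4); scan 8 dirs for brackets.
Dir NW: opp run (4,3) capped by B -> flip
Dir N: opp run (4,4) capped by B -> flip
Dir NE: first cell 'B' (not opp) -> no flip
Dir W: opp run (5,3), next='.' -> no flip
Dir E: opp run (5,5), next=edge -> no flip
Dir SW: edge -> no flip
Dir S: edge -> no flip
Dir SE: edge -> no flip
All flips: (4,3) (4,4)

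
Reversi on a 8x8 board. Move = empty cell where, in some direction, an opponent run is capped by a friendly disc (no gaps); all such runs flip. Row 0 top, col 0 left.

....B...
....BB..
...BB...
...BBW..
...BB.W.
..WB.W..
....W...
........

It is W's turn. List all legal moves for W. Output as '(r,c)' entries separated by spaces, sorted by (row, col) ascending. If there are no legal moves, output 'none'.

Answer: (1,3) (2,2) (2,5) (3,2) (4,2) (5,4) (6,2)

Derivation:
(0,3): no bracket -> illegal
(0,5): no bracket -> illegal
(0,6): no bracket -> illegal
(1,2): no bracket -> illegal
(1,3): flips 1 -> legal
(1,6): no bracket -> illegal
(2,2): flips 2 -> legal
(2,5): flips 2 -> legal
(2,6): no bracket -> illegal
(3,2): flips 2 -> legal
(4,2): flips 1 -> legal
(4,5): no bracket -> illegal
(5,4): flips 1 -> legal
(6,2): flips 2 -> legal
(6,3): no bracket -> illegal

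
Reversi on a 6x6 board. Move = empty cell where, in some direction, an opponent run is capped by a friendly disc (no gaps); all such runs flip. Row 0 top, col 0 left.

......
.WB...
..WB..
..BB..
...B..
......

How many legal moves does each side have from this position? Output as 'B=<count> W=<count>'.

-- B to move --
(0,0): flips 2 -> legal
(0,1): no bracket -> illegal
(0,2): no bracket -> illegal
(1,0): flips 1 -> legal
(1,3): no bracket -> illegal
(2,0): no bracket -> illegal
(2,1): flips 1 -> legal
(3,1): no bracket -> illegal
B mobility = 3
-- W to move --
(0,1): no bracket -> illegal
(0,2): flips 1 -> legal
(0,3): no bracket -> illegal
(1,3): flips 1 -> legal
(1,4): no bracket -> illegal
(2,1): no bracket -> illegal
(2,4): flips 1 -> legal
(3,1): no bracket -> illegal
(3,4): no bracket -> illegal
(4,1): no bracket -> illegal
(4,2): flips 1 -> legal
(4,4): flips 1 -> legal
(5,2): no bracket -> illegal
(5,3): no bracket -> illegal
(5,4): no bracket -> illegal
W mobility = 5

Answer: B=3 W=5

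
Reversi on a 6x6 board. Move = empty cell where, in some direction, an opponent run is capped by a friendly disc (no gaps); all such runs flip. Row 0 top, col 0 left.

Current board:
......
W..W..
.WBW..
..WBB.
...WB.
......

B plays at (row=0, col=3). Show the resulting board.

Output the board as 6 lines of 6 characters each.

Place B at (0,3); scan 8 dirs for brackets.
Dir NW: edge -> no flip
Dir N: edge -> no flip
Dir NE: edge -> no flip
Dir W: first cell '.' (not opp) -> no flip
Dir E: first cell '.' (not opp) -> no flip
Dir SW: first cell '.' (not opp) -> no flip
Dir S: opp run (1,3) (2,3) capped by B -> flip
Dir SE: first cell '.' (not opp) -> no flip
All flips: (1,3) (2,3)

Answer: ...B..
W..B..
.WBB..
..WBB.
...WB.
......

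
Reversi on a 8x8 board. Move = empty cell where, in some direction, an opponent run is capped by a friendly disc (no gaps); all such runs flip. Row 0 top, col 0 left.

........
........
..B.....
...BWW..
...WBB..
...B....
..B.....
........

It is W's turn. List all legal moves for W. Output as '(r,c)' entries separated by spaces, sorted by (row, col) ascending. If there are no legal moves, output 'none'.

Answer: (2,3) (3,2) (4,6) (5,4) (5,5) (5,6) (6,3) (7,1)

Derivation:
(1,1): no bracket -> illegal
(1,2): no bracket -> illegal
(1,3): no bracket -> illegal
(2,1): no bracket -> illegal
(2,3): flips 1 -> legal
(2,4): no bracket -> illegal
(3,1): no bracket -> illegal
(3,2): flips 1 -> legal
(3,6): no bracket -> illegal
(4,2): no bracket -> illegal
(4,6): flips 2 -> legal
(5,1): no bracket -> illegal
(5,2): no bracket -> illegal
(5,4): flips 1 -> legal
(5,5): flips 1 -> legal
(5,6): flips 1 -> legal
(6,1): no bracket -> illegal
(6,3): flips 1 -> legal
(6,4): no bracket -> illegal
(7,1): flips 3 -> legal
(7,2): no bracket -> illegal
(7,3): no bracket -> illegal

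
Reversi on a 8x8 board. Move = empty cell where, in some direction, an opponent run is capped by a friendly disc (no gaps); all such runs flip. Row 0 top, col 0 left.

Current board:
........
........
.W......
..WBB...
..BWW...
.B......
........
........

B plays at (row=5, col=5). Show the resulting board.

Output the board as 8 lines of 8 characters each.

Place B at (5,5); scan 8 dirs for brackets.
Dir NW: opp run (4,4) capped by B -> flip
Dir N: first cell '.' (not opp) -> no flip
Dir NE: first cell '.' (not opp) -> no flip
Dir W: first cell '.' (not opp) -> no flip
Dir E: first cell '.' (not opp) -> no flip
Dir SW: first cell '.' (not opp) -> no flip
Dir S: first cell '.' (not opp) -> no flip
Dir SE: first cell '.' (not opp) -> no flip
All flips: (4,4)

Answer: ........
........
.W......
..WBB...
..BWB...
.B...B..
........
........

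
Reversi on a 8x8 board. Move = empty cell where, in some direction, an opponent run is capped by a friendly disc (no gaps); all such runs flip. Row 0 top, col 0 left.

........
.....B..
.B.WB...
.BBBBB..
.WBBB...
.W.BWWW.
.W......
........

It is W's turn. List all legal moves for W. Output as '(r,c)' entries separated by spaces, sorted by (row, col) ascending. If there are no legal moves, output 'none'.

(0,4): no bracket -> illegal
(0,5): no bracket -> illegal
(0,6): flips 4 -> legal
(1,0): flips 3 -> legal
(1,1): flips 2 -> legal
(1,2): no bracket -> illegal
(1,3): no bracket -> illegal
(1,4): flips 3 -> legal
(1,6): no bracket -> illegal
(2,0): no bracket -> illegal
(2,2): flips 2 -> legal
(2,5): flips 1 -> legal
(2,6): no bracket -> illegal
(3,0): no bracket -> illegal
(3,6): no bracket -> illegal
(4,0): no bracket -> illegal
(4,5): flips 4 -> legal
(4,6): no bracket -> illegal
(5,2): flips 1 -> legal
(6,2): no bracket -> illegal
(6,3): flips 3 -> legal
(6,4): no bracket -> illegal

Answer: (0,6) (1,0) (1,1) (1,4) (2,2) (2,5) (4,5) (5,2) (6,3)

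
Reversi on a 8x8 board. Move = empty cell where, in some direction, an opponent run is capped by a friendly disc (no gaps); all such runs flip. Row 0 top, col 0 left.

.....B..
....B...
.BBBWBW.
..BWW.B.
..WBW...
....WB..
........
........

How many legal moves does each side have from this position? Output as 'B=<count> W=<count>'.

-- B to move --
(1,3): no bracket -> illegal
(1,5): no bracket -> illegal
(1,6): flips 1 -> legal
(1,7): no bracket -> illegal
(2,7): flips 1 -> legal
(3,1): no bracket -> illegal
(3,5): flips 2 -> legal
(3,7): no bracket -> illegal
(4,1): flips 1 -> legal
(4,5): flips 2 -> legal
(5,1): no bracket -> illegal
(5,2): flips 1 -> legal
(5,3): flips 1 -> legal
(6,3): no bracket -> illegal
(6,4): flips 4 -> legal
(6,5): flips 1 -> legal
B mobility = 9
-- W to move --
(0,3): no bracket -> illegal
(0,4): flips 1 -> legal
(0,6): no bracket -> illegal
(1,0): flips 3 -> legal
(1,1): flips 1 -> legal
(1,2): flips 3 -> legal
(1,3): flips 1 -> legal
(1,5): no bracket -> illegal
(1,6): flips 1 -> legal
(2,0): flips 3 -> legal
(2,7): no bracket -> illegal
(3,0): no bracket -> illegal
(3,1): flips 1 -> legal
(3,5): no bracket -> illegal
(3,7): no bracket -> illegal
(4,1): no bracket -> illegal
(4,5): no bracket -> illegal
(4,6): flips 1 -> legal
(4,7): no bracket -> illegal
(5,2): flips 1 -> legal
(5,3): flips 1 -> legal
(5,6): flips 1 -> legal
(6,4): no bracket -> illegal
(6,5): no bracket -> illegal
(6,6): flips 1 -> legal
W mobility = 13

Answer: B=9 W=13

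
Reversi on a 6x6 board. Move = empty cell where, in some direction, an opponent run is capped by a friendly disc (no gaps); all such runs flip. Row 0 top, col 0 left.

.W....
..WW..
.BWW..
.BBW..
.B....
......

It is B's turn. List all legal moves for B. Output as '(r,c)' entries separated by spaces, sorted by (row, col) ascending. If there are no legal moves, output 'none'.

(0,0): no bracket -> illegal
(0,2): flips 2 -> legal
(0,3): flips 1 -> legal
(0,4): flips 2 -> legal
(1,0): no bracket -> illegal
(1,1): no bracket -> illegal
(1,4): flips 1 -> legal
(2,4): flips 2 -> legal
(3,4): flips 1 -> legal
(4,2): no bracket -> illegal
(4,3): no bracket -> illegal
(4,4): no bracket -> illegal

Answer: (0,2) (0,3) (0,4) (1,4) (2,4) (3,4)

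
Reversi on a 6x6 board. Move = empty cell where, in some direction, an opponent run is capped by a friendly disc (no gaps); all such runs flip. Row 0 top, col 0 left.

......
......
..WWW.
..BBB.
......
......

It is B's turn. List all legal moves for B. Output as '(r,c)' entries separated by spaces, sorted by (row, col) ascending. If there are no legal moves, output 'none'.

(1,1): flips 1 -> legal
(1,2): flips 2 -> legal
(1,3): flips 1 -> legal
(1,4): flips 2 -> legal
(1,5): flips 1 -> legal
(2,1): no bracket -> illegal
(2,5): no bracket -> illegal
(3,1): no bracket -> illegal
(3,5): no bracket -> illegal

Answer: (1,1) (1,2) (1,3) (1,4) (1,5)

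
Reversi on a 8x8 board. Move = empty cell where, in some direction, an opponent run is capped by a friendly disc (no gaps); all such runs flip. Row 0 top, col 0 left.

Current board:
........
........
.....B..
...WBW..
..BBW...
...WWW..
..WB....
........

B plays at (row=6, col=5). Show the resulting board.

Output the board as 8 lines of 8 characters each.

Place B at (6,5); scan 8 dirs for brackets.
Dir NW: opp run (5,4) capped by B -> flip
Dir N: opp run (5,5), next='.' -> no flip
Dir NE: first cell '.' (not opp) -> no flip
Dir W: first cell '.' (not opp) -> no flip
Dir E: first cell '.' (not opp) -> no flip
Dir SW: first cell '.' (not opp) -> no flip
Dir S: first cell '.' (not opp) -> no flip
Dir SE: first cell '.' (not opp) -> no flip
All flips: (5,4)

Answer: ........
........
.....B..
...WBW..
..BBW...
...WBW..
..WB.B..
........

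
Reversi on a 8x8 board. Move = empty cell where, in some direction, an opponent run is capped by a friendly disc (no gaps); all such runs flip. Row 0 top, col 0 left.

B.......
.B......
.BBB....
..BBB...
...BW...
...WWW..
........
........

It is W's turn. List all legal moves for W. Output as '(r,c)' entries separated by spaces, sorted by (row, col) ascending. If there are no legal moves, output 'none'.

Answer: (1,0) (1,3) (2,4) (4,2)

Derivation:
(0,1): no bracket -> illegal
(0,2): no bracket -> illegal
(1,0): flips 3 -> legal
(1,2): no bracket -> illegal
(1,3): flips 3 -> legal
(1,4): no bracket -> illegal
(2,0): no bracket -> illegal
(2,4): flips 1 -> legal
(2,5): no bracket -> illegal
(3,0): no bracket -> illegal
(3,1): no bracket -> illegal
(3,5): no bracket -> illegal
(4,1): no bracket -> illegal
(4,2): flips 1 -> legal
(4,5): no bracket -> illegal
(5,2): no bracket -> illegal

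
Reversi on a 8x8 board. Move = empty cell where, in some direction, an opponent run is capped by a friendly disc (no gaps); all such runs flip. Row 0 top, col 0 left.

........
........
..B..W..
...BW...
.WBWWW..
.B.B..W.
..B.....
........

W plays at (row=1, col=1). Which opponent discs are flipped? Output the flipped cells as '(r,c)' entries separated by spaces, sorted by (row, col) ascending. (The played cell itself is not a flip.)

Dir NW: first cell '.' (not opp) -> no flip
Dir N: first cell '.' (not opp) -> no flip
Dir NE: first cell '.' (not opp) -> no flip
Dir W: first cell '.' (not opp) -> no flip
Dir E: first cell '.' (not opp) -> no flip
Dir SW: first cell '.' (not opp) -> no flip
Dir S: first cell '.' (not opp) -> no flip
Dir SE: opp run (2,2) (3,3) capped by W -> flip

Answer: (2,2) (3,3)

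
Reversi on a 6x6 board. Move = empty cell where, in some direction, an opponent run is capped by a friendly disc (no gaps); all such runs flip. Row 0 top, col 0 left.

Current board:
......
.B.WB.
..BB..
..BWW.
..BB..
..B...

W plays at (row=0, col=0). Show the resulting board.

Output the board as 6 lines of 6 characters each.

Place W at (0,0); scan 8 dirs for brackets.
Dir NW: edge -> no flip
Dir N: edge -> no flip
Dir NE: edge -> no flip
Dir W: edge -> no flip
Dir E: first cell '.' (not opp) -> no flip
Dir SW: edge -> no flip
Dir S: first cell '.' (not opp) -> no flip
Dir SE: opp run (1,1) (2,2) capped by W -> flip
All flips: (1,1) (2,2)

Answer: W.....
.W.WB.
..WB..
..BWW.
..BB..
..B...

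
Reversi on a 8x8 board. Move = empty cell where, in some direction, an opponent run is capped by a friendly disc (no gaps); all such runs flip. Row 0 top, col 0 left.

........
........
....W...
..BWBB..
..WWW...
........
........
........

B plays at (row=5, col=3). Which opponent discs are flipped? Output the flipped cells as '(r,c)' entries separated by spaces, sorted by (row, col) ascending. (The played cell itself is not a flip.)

Answer: (4,4)

Derivation:
Dir NW: opp run (4,2), next='.' -> no flip
Dir N: opp run (4,3) (3,3), next='.' -> no flip
Dir NE: opp run (4,4) capped by B -> flip
Dir W: first cell '.' (not opp) -> no flip
Dir E: first cell '.' (not opp) -> no flip
Dir SW: first cell '.' (not opp) -> no flip
Dir S: first cell '.' (not opp) -> no flip
Dir SE: first cell '.' (not opp) -> no flip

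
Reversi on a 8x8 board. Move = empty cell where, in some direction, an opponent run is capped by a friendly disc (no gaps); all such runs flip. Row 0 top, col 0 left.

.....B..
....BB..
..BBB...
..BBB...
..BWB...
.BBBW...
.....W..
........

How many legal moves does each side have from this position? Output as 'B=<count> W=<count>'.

Answer: B=3 W=9

Derivation:
-- B to move --
(4,5): no bracket -> illegal
(5,5): flips 1 -> legal
(5,6): no bracket -> illegal
(6,3): no bracket -> illegal
(6,4): flips 1 -> legal
(6,6): no bracket -> illegal
(7,4): no bracket -> illegal
(7,5): no bracket -> illegal
(7,6): flips 3 -> legal
B mobility = 3
-- W to move --
(0,3): no bracket -> illegal
(0,4): flips 4 -> legal
(0,6): no bracket -> illegal
(1,1): no bracket -> illegal
(1,2): no bracket -> illegal
(1,3): flips 2 -> legal
(1,6): no bracket -> illegal
(2,1): flips 1 -> legal
(2,5): flips 1 -> legal
(2,6): no bracket -> illegal
(3,1): no bracket -> illegal
(3,5): no bracket -> illegal
(4,0): no bracket -> illegal
(4,1): flips 1 -> legal
(4,5): flips 1 -> legal
(5,0): flips 3 -> legal
(5,5): no bracket -> illegal
(6,0): no bracket -> illegal
(6,1): flips 1 -> legal
(6,2): no bracket -> illegal
(6,3): flips 1 -> legal
(6,4): no bracket -> illegal
W mobility = 9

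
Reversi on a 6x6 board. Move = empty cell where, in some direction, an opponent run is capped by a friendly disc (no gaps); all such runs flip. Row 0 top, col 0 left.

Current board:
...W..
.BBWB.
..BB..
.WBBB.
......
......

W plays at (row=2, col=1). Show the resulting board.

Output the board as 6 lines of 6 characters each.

Answer: ...W..
.BWWB.
.WBB..
.WBBB.
......
......

Derivation:
Place W at (2,1); scan 8 dirs for brackets.
Dir NW: first cell '.' (not opp) -> no flip
Dir N: opp run (1,1), next='.' -> no flip
Dir NE: opp run (1,2) capped by W -> flip
Dir W: first cell '.' (not opp) -> no flip
Dir E: opp run (2,2) (2,3), next='.' -> no flip
Dir SW: first cell '.' (not opp) -> no flip
Dir S: first cell 'W' (not opp) -> no flip
Dir SE: opp run (3,2), next='.' -> no flip
All flips: (1,2)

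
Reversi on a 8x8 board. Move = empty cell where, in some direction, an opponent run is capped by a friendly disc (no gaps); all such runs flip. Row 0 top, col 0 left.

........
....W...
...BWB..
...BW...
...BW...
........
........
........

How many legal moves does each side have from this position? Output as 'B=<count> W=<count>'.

-- B to move --
(0,3): flips 1 -> legal
(0,4): no bracket -> illegal
(0,5): flips 1 -> legal
(1,3): no bracket -> illegal
(1,5): flips 1 -> legal
(3,5): flips 1 -> legal
(4,5): flips 2 -> legal
(5,3): no bracket -> illegal
(5,4): no bracket -> illegal
(5,5): flips 1 -> legal
B mobility = 6
-- W to move --
(1,2): flips 1 -> legal
(1,3): no bracket -> illegal
(1,5): no bracket -> illegal
(1,6): flips 1 -> legal
(2,2): flips 2 -> legal
(2,6): flips 1 -> legal
(3,2): flips 2 -> legal
(3,5): no bracket -> illegal
(3,6): flips 1 -> legal
(4,2): flips 2 -> legal
(5,2): flips 1 -> legal
(5,3): no bracket -> illegal
(5,4): no bracket -> illegal
W mobility = 8

Answer: B=6 W=8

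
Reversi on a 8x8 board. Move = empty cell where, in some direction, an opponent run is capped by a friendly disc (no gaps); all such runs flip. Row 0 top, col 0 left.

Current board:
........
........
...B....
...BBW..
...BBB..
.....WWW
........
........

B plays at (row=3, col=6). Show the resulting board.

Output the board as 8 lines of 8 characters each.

Answer: ........
........
...B....
...BBBB.
...BBB..
.....WWW
........
........

Derivation:
Place B at (3,6); scan 8 dirs for brackets.
Dir NW: first cell '.' (not opp) -> no flip
Dir N: first cell '.' (not opp) -> no flip
Dir NE: first cell '.' (not opp) -> no flip
Dir W: opp run (3,5) capped by B -> flip
Dir E: first cell '.' (not opp) -> no flip
Dir SW: first cell 'B' (not opp) -> no flip
Dir S: first cell '.' (not opp) -> no flip
Dir SE: first cell '.' (not opp) -> no flip
All flips: (3,5)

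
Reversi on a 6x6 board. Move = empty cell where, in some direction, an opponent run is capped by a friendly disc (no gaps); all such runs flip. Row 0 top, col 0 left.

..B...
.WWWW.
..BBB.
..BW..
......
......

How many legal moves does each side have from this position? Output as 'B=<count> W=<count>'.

-- B to move --
(0,0): flips 1 -> legal
(0,1): flips 1 -> legal
(0,3): flips 1 -> legal
(0,4): flips 2 -> legal
(0,5): flips 1 -> legal
(1,0): no bracket -> illegal
(1,5): no bracket -> illegal
(2,0): flips 1 -> legal
(2,1): no bracket -> illegal
(2,5): no bracket -> illegal
(3,4): flips 1 -> legal
(4,2): flips 1 -> legal
(4,3): flips 1 -> legal
(4,4): flips 1 -> legal
B mobility = 10
-- W to move --
(0,1): no bracket -> illegal
(0,3): no bracket -> illegal
(1,5): flips 1 -> legal
(2,1): no bracket -> illegal
(2,5): no bracket -> illegal
(3,1): flips 2 -> legal
(3,4): flips 2 -> legal
(3,5): flips 1 -> legal
(4,1): flips 2 -> legal
(4,2): flips 2 -> legal
(4,3): no bracket -> illegal
W mobility = 6

Answer: B=10 W=6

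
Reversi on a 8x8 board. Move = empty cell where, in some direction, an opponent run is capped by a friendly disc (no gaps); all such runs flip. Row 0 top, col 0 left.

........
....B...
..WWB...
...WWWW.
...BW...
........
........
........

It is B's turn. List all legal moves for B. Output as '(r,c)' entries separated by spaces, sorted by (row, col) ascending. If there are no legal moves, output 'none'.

Answer: (1,3) (2,1) (2,5) (3,2) (4,2) (4,5) (4,6) (5,4)

Derivation:
(1,1): no bracket -> illegal
(1,2): no bracket -> illegal
(1,3): flips 2 -> legal
(2,1): flips 2 -> legal
(2,5): flips 1 -> legal
(2,6): no bracket -> illegal
(2,7): no bracket -> illegal
(3,1): no bracket -> illegal
(3,2): flips 1 -> legal
(3,7): no bracket -> illegal
(4,2): flips 1 -> legal
(4,5): flips 1 -> legal
(4,6): flips 1 -> legal
(4,7): no bracket -> illegal
(5,3): no bracket -> illegal
(5,4): flips 2 -> legal
(5,5): no bracket -> illegal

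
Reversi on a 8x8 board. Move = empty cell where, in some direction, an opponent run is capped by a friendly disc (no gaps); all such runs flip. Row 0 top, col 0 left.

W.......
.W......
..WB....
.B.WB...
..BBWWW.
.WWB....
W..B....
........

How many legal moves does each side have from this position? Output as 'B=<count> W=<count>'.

Answer: B=12 W=12

Derivation:
-- B to move --
(0,1): no bracket -> illegal
(0,2): no bracket -> illegal
(1,0): no bracket -> illegal
(1,2): no bracket -> illegal
(1,3): flips 1 -> legal
(2,0): no bracket -> illegal
(2,1): flips 1 -> legal
(2,4): flips 1 -> legal
(3,2): flips 1 -> legal
(3,5): flips 1 -> legal
(3,6): no bracket -> illegal
(3,7): no bracket -> illegal
(4,0): no bracket -> illegal
(4,1): flips 1 -> legal
(4,7): flips 3 -> legal
(5,0): flips 2 -> legal
(5,4): flips 1 -> legal
(5,5): no bracket -> illegal
(5,6): flips 1 -> legal
(5,7): no bracket -> illegal
(6,1): flips 1 -> legal
(6,2): flips 1 -> legal
(7,0): no bracket -> illegal
(7,1): no bracket -> illegal
B mobility = 12
-- W to move --
(1,2): flips 2 -> legal
(1,3): flips 1 -> legal
(1,4): no bracket -> illegal
(2,0): no bracket -> illegal
(2,1): no bracket -> illegal
(2,4): flips 2 -> legal
(2,5): flips 2 -> legal
(3,0): no bracket -> illegal
(3,2): flips 1 -> legal
(3,5): flips 1 -> legal
(4,0): flips 1 -> legal
(4,1): flips 2 -> legal
(5,4): flips 1 -> legal
(6,2): flips 1 -> legal
(6,4): no bracket -> illegal
(7,2): no bracket -> illegal
(7,3): flips 3 -> legal
(7,4): flips 1 -> legal
W mobility = 12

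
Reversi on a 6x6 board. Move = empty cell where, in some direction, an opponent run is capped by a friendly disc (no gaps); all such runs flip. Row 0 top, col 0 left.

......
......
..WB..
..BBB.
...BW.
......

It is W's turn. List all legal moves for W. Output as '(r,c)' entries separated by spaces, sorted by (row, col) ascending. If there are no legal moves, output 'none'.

(1,2): no bracket -> illegal
(1,3): no bracket -> illegal
(1,4): no bracket -> illegal
(2,1): no bracket -> illegal
(2,4): flips 2 -> legal
(2,5): no bracket -> illegal
(3,1): no bracket -> illegal
(3,5): no bracket -> illegal
(4,1): no bracket -> illegal
(4,2): flips 2 -> legal
(4,5): no bracket -> illegal
(5,2): no bracket -> illegal
(5,3): no bracket -> illegal
(5,4): no bracket -> illegal

Answer: (2,4) (4,2)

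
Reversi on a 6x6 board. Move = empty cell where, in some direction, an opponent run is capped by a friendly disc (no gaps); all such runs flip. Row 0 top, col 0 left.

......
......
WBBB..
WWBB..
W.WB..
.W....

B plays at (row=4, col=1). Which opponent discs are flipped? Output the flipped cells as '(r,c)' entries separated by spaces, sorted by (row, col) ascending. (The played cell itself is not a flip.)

Answer: (3,1) (4,2)

Derivation:
Dir NW: opp run (3,0), next=edge -> no flip
Dir N: opp run (3,1) capped by B -> flip
Dir NE: first cell 'B' (not opp) -> no flip
Dir W: opp run (4,0), next=edge -> no flip
Dir E: opp run (4,2) capped by B -> flip
Dir SW: first cell '.' (not opp) -> no flip
Dir S: opp run (5,1), next=edge -> no flip
Dir SE: first cell '.' (not opp) -> no flip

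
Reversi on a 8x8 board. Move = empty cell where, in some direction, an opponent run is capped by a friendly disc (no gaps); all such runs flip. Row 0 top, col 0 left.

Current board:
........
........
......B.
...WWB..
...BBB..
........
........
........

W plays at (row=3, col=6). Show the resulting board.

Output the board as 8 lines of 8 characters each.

Answer: ........
........
......B.
...WWWW.
...BBB..
........
........
........

Derivation:
Place W at (3,6); scan 8 dirs for brackets.
Dir NW: first cell '.' (not opp) -> no flip
Dir N: opp run (2,6), next='.' -> no flip
Dir NE: first cell '.' (not opp) -> no flip
Dir W: opp run (3,5) capped by W -> flip
Dir E: first cell '.' (not opp) -> no flip
Dir SW: opp run (4,5), next='.' -> no flip
Dir S: first cell '.' (not opp) -> no flip
Dir SE: first cell '.' (not opp) -> no flip
All flips: (3,5)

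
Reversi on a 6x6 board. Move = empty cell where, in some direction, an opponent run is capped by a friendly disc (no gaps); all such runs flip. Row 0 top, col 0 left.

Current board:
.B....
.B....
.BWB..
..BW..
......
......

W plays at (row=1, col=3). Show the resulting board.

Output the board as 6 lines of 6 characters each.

Answer: .B....
.B.W..
.BWW..
..BW..
......
......

Derivation:
Place W at (1,3); scan 8 dirs for brackets.
Dir NW: first cell '.' (not opp) -> no flip
Dir N: first cell '.' (not opp) -> no flip
Dir NE: first cell '.' (not opp) -> no flip
Dir W: first cell '.' (not opp) -> no flip
Dir E: first cell '.' (not opp) -> no flip
Dir SW: first cell 'W' (not opp) -> no flip
Dir S: opp run (2,3) capped by W -> flip
Dir SE: first cell '.' (not opp) -> no flip
All flips: (2,3)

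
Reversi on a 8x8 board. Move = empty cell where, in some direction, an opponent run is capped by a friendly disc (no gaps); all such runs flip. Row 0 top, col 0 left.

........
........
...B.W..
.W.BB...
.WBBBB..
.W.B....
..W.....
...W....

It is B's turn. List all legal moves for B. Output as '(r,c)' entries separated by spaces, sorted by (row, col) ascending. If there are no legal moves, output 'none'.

Answer: (1,6) (2,0) (4,0) (6,0) (7,1)

Derivation:
(1,4): no bracket -> illegal
(1,5): no bracket -> illegal
(1,6): flips 1 -> legal
(2,0): flips 1 -> legal
(2,1): no bracket -> illegal
(2,2): no bracket -> illegal
(2,4): no bracket -> illegal
(2,6): no bracket -> illegal
(3,0): no bracket -> illegal
(3,2): no bracket -> illegal
(3,5): no bracket -> illegal
(3,6): no bracket -> illegal
(4,0): flips 1 -> legal
(5,0): no bracket -> illegal
(5,2): no bracket -> illegal
(6,0): flips 1 -> legal
(6,1): no bracket -> illegal
(6,3): no bracket -> illegal
(6,4): no bracket -> illegal
(7,1): flips 1 -> legal
(7,2): no bracket -> illegal
(7,4): no bracket -> illegal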